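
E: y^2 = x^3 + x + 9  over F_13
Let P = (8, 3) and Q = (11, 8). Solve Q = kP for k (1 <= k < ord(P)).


Enumerate multiples of P until we hit Q = (11, 8):
  1P = (8, 3)
  2P = (0, 3)
  3P = (5, 10)
  4P = (4, 5)
  5P = (11, 5)
  6P = (6, 7)
  7P = (3, 0)
  8P = (6, 6)
  9P = (11, 8)
Match found at i = 9.

k = 9


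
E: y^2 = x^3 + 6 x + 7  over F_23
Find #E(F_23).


For each x in F_23, count y with y^2 = x^3 + 6 x + 7 mod 23:
  x = 2: RHS = 4, y in [2, 21]  -> 2 point(s)
  x = 3: RHS = 6, y in [11, 12]  -> 2 point(s)
  x = 4: RHS = 3, y in [7, 16]  -> 2 point(s)
  x = 5: RHS = 1, y in [1, 22]  -> 2 point(s)
  x = 6: RHS = 6, y in [11, 12]  -> 2 point(s)
  x = 7: RHS = 1, y in [1, 22]  -> 2 point(s)
  x = 9: RHS = 8, y in [10, 13]  -> 2 point(s)
  x = 10: RHS = 9, y in [3, 20]  -> 2 point(s)
  x = 11: RHS = 1, y in [1, 22]  -> 2 point(s)
  x = 12: RHS = 13, y in [6, 17]  -> 2 point(s)
  x = 14: RHS = 6, y in [11, 12]  -> 2 point(s)
  x = 16: RHS = 13, y in [6, 17]  -> 2 point(s)
  x = 17: RHS = 8, y in [10, 13]  -> 2 point(s)
  x = 18: RHS = 13, y in [6, 17]  -> 2 point(s)
  x = 20: RHS = 8, y in [10, 13]  -> 2 point(s)
  x = 22: RHS = 0, y in [0]  -> 1 point(s)
Affine points: 31. Add the point at infinity: total = 32.

#E(F_23) = 32


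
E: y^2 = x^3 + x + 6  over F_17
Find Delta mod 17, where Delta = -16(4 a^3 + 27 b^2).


4 a^3 + 27 b^2 = 4*1^3 + 27*6^2 = 4 + 972 = 976
Delta = -16 * (976) = -15616
Delta mod 17 = 7

Delta = 7 (mod 17)


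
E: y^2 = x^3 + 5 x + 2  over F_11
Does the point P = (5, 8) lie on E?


Check whether y^2 = x^3 + 5 x + 2 (mod 11) for (x, y) = (5, 8).
LHS: y^2 = 8^2 mod 11 = 9
RHS: x^3 + 5 x + 2 = 5^3 + 5*5 + 2 mod 11 = 9
LHS = RHS

Yes, on the curve


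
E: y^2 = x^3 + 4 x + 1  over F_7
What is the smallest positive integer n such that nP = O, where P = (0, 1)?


Compute successive multiples of P until we hit O:
  1P = (0, 1)
  2P = (4, 5)
  3P = (4, 2)
  4P = (0, 6)
  5P = O

ord(P) = 5


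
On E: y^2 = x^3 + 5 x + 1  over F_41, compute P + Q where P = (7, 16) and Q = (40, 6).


P != Q, so use the chord formula.
s = (y2 - y1) / (x2 - x1) = (31) / (33) mod 41 = 32
x3 = s^2 - x1 - x2 mod 41 = 32^2 - 7 - 40 = 34
y3 = s (x1 - x3) - y1 mod 41 = 32 * (7 - 34) - 16 = 22

P + Q = (34, 22)


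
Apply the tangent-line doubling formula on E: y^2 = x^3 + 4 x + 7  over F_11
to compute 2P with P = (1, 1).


Doubling: s = (3 x1^2 + a) / (2 y1)
s = (3*1^2 + 4) / (2*1) mod 11 = 9
x3 = s^2 - 2 x1 mod 11 = 9^2 - 2*1 = 2
y3 = s (x1 - x3) - y1 mod 11 = 9 * (1 - 2) - 1 = 1

2P = (2, 1)


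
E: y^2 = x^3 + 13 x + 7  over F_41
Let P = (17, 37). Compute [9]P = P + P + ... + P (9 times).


k = 9 = 1001_2 (binary, LSB first: 1001)
Double-and-add from P = (17, 37):
  bit 0 = 1: acc = O + (17, 37) = (17, 37)
  bit 1 = 0: acc unchanged = (17, 37)
  bit 2 = 0: acc unchanged = (17, 37)
  bit 3 = 1: acc = (17, 37) + (27, 22) = (30, 3)

9P = (30, 3)


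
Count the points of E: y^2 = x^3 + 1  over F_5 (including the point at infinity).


For each x in F_5, count y with y^2 = x^3 + 0 x + 1 mod 5:
  x = 0: RHS = 1, y in [1, 4]  -> 2 point(s)
  x = 2: RHS = 4, y in [2, 3]  -> 2 point(s)
  x = 4: RHS = 0, y in [0]  -> 1 point(s)
Affine points: 5. Add the point at infinity: total = 6.

#E(F_5) = 6


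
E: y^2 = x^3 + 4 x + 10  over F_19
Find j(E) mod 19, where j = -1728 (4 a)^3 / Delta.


Delta = -16(4 a^3 + 27 b^2) mod 19 = 14
-1728 * (4 a)^3 = -1728 * (4*4)^3 mod 19 = 11
j = 11 * 14^(-1) mod 19 = 13

j = 13 (mod 19)


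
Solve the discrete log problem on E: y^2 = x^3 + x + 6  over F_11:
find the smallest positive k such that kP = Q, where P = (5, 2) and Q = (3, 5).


Enumerate multiples of P until we hit Q = (3, 5):
  1P = (5, 2)
  2P = (10, 2)
  3P = (7, 9)
  4P = (3, 5)
Match found at i = 4.

k = 4


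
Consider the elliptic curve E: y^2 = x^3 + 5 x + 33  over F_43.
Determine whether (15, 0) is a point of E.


Check whether y^2 = x^3 + 5 x + 33 (mod 43) for (x, y) = (15, 0).
LHS: y^2 = 0^2 mod 43 = 0
RHS: x^3 + 5 x + 33 = 15^3 + 5*15 + 33 mod 43 = 0
LHS = RHS

Yes, on the curve


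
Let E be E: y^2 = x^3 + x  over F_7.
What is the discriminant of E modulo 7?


4 a^3 + 27 b^2 = 4*1^3 + 27*0^2 = 4 + 0 = 4
Delta = -16 * (4) = -64
Delta mod 7 = 6

Delta = 6 (mod 7)


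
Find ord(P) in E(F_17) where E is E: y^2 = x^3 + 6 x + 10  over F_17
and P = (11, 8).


Compute successive multiples of P until we hit O:
  1P = (11, 8)
  2P = (3, 15)
  3P = (12, 12)
  4P = (10, 13)
  5P = (4, 8)
  6P = (2, 9)
  7P = (8, 3)
  8P = (14, 4)
  ... (continuing to 20P)
  20P = O

ord(P) = 20


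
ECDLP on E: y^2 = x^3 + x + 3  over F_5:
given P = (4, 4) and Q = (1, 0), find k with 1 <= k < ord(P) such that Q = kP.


Enumerate multiples of P until we hit Q = (1, 0):
  1P = (4, 4)
  2P = (1, 0)
Match found at i = 2.

k = 2


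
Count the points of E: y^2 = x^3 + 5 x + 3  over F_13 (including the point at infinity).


For each x in F_13, count y with y^2 = x^3 + 5 x + 3 mod 13:
  x = 0: RHS = 3, y in [4, 9]  -> 2 point(s)
  x = 1: RHS = 9, y in [3, 10]  -> 2 point(s)
  x = 4: RHS = 9, y in [3, 10]  -> 2 point(s)
  x = 5: RHS = 10, y in [6, 7]  -> 2 point(s)
  x = 7: RHS = 4, y in [2, 11]  -> 2 point(s)
  x = 8: RHS = 9, y in [3, 10]  -> 2 point(s)
  x = 9: RHS = 10, y in [6, 7]  -> 2 point(s)
  x = 10: RHS = 0, y in [0]  -> 1 point(s)
  x = 12: RHS = 10, y in [6, 7]  -> 2 point(s)
Affine points: 17. Add the point at infinity: total = 18.

#E(F_13) = 18


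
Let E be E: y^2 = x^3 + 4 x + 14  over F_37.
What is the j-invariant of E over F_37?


Delta = -16(4 a^3 + 27 b^2) mod 37 = 32
-1728 * (4 a)^3 = -1728 * (4*4)^3 mod 37 = 27
j = 27 * 32^(-1) mod 37 = 2

j = 2 (mod 37)


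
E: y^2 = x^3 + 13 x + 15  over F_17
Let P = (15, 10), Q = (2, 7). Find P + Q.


P != Q, so use the chord formula.
s = (y2 - y1) / (x2 - x1) = (14) / (4) mod 17 = 12
x3 = s^2 - x1 - x2 mod 17 = 12^2 - 15 - 2 = 8
y3 = s (x1 - x3) - y1 mod 17 = 12 * (15 - 8) - 10 = 6

P + Q = (8, 6)


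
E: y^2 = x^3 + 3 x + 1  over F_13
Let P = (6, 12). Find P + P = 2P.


Doubling: s = (3 x1^2 + a) / (2 y1)
s = (3*6^2 + 3) / (2*12) mod 13 = 3
x3 = s^2 - 2 x1 mod 13 = 3^2 - 2*6 = 10
y3 = s (x1 - x3) - y1 mod 13 = 3 * (6 - 10) - 12 = 2

2P = (10, 2)


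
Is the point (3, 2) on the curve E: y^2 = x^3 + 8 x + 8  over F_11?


Check whether y^2 = x^3 + 8 x + 8 (mod 11) for (x, y) = (3, 2).
LHS: y^2 = 2^2 mod 11 = 4
RHS: x^3 + 8 x + 8 = 3^3 + 8*3 + 8 mod 11 = 4
LHS = RHS

Yes, on the curve


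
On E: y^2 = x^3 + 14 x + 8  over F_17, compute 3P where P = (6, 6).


k = 3 = 11_2 (binary, LSB first: 11)
Double-and-add from P = (6, 6):
  bit 0 = 1: acc = O + (6, 6) = (6, 6)
  bit 1 = 1: acc = (6, 6) + (4, 3) = (5, 4)

3P = (5, 4)


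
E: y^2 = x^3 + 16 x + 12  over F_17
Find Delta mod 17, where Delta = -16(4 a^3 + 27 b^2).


4 a^3 + 27 b^2 = 4*16^3 + 27*12^2 = 16384 + 3888 = 20272
Delta = -16 * (20272) = -324352
Delta mod 17 = 8

Delta = 8 (mod 17)


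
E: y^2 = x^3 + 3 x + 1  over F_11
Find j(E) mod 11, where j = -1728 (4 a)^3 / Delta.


Delta = -16(4 a^3 + 27 b^2) mod 11 = 7
-1728 * (4 a)^3 = -1728 * (4*3)^3 mod 11 = 10
j = 10 * 7^(-1) mod 11 = 3

j = 3 (mod 11)


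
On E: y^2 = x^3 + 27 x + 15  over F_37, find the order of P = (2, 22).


Compute successive multiples of P until we hit O:
  1P = (2, 22)
  2P = (21, 36)
  3P = (21, 1)
  4P = (2, 15)
  5P = O

ord(P) = 5


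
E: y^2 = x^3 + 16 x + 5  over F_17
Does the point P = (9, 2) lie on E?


Check whether y^2 = x^3 + 16 x + 5 (mod 17) for (x, y) = (9, 2).
LHS: y^2 = 2^2 mod 17 = 4
RHS: x^3 + 16 x + 5 = 9^3 + 16*9 + 5 mod 17 = 11
LHS != RHS

No, not on the curve


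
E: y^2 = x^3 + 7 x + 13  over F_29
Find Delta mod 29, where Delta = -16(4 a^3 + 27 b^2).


4 a^3 + 27 b^2 = 4*7^3 + 27*13^2 = 1372 + 4563 = 5935
Delta = -16 * (5935) = -94960
Delta mod 29 = 15

Delta = 15 (mod 29)


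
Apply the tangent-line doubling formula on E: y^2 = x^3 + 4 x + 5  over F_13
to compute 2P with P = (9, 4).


Doubling: s = (3 x1^2 + a) / (2 y1)
s = (3*9^2 + 4) / (2*4) mod 13 = 0
x3 = s^2 - 2 x1 mod 13 = 0^2 - 2*9 = 8
y3 = s (x1 - x3) - y1 mod 13 = 0 * (9 - 8) - 4 = 9

2P = (8, 9)


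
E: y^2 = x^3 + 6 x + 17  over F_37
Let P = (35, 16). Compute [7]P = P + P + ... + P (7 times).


k = 7 = 111_2 (binary, LSB first: 111)
Double-and-add from P = (35, 16):
  bit 0 = 1: acc = O + (35, 16) = (35, 16)
  bit 1 = 1: acc = (35, 16) + (14, 12) = (32, 11)
  bit 2 = 1: acc = (32, 11) + (18, 0) = (35, 21)

7P = (35, 21)


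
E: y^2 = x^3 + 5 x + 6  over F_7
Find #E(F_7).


For each x in F_7, count y with y^2 = x^3 + 5 x + 6 mod 7:
  x = 5: RHS = 2, y in [3, 4]  -> 2 point(s)
  x = 6: RHS = 0, y in [0]  -> 1 point(s)
Affine points: 3. Add the point at infinity: total = 4.

#E(F_7) = 4


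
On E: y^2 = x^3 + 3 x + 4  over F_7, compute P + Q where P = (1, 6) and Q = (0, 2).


P != Q, so use the chord formula.
s = (y2 - y1) / (x2 - x1) = (3) / (6) mod 7 = 4
x3 = s^2 - x1 - x2 mod 7 = 4^2 - 1 - 0 = 1
y3 = s (x1 - x3) - y1 mod 7 = 4 * (1 - 1) - 6 = 1

P + Q = (1, 1)


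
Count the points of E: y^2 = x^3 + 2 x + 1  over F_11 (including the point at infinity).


For each x in F_11, count y with y^2 = x^3 + 2 x + 1 mod 11:
  x = 0: RHS = 1, y in [1, 10]  -> 2 point(s)
  x = 1: RHS = 4, y in [2, 9]  -> 2 point(s)
  x = 3: RHS = 1, y in [1, 10]  -> 2 point(s)
  x = 5: RHS = 4, y in [2, 9]  -> 2 point(s)
  x = 6: RHS = 9, y in [3, 8]  -> 2 point(s)
  x = 8: RHS = 1, y in [1, 10]  -> 2 point(s)
  x = 9: RHS = 0, y in [0]  -> 1 point(s)
  x = 10: RHS = 9, y in [3, 8]  -> 2 point(s)
Affine points: 15. Add the point at infinity: total = 16.

#E(F_11) = 16


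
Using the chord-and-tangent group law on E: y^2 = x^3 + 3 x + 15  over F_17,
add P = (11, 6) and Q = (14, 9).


P != Q, so use the chord formula.
s = (y2 - y1) / (x2 - x1) = (3) / (3) mod 17 = 1
x3 = s^2 - x1 - x2 mod 17 = 1^2 - 11 - 14 = 10
y3 = s (x1 - x3) - y1 mod 17 = 1 * (11 - 10) - 6 = 12

P + Q = (10, 12)


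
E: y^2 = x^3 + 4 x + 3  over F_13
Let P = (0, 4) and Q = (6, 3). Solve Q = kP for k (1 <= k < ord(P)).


Enumerate multiples of P until we hit Q = (6, 3):
  1P = (0, 4)
  2P = (10, 4)
  3P = (3, 9)
  4P = (7, 6)
  5P = (9, 12)
  6P = (8, 12)
  7P = (6, 3)
Match found at i = 7.

k = 7


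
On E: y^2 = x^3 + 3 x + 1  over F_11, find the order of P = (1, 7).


Compute successive multiples of P until we hit O:
  1P = (1, 7)
  2P = (2, 2)
  3P = (0, 10)
  4P = (8, 3)
  5P = (3, 2)
  6P = (5, 3)
  7P = (6, 9)
  8P = (9, 3)
  ... (continuing to 18P)
  18P = O

ord(P) = 18


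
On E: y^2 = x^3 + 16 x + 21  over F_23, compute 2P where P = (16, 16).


Doubling: s = (3 x1^2 + a) / (2 y1)
s = (3*16^2 + 16) / (2*16) mod 23 = 13
x3 = s^2 - 2 x1 mod 23 = 13^2 - 2*16 = 22
y3 = s (x1 - x3) - y1 mod 23 = 13 * (16 - 22) - 16 = 21

2P = (22, 21)


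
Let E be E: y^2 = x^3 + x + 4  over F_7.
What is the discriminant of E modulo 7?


4 a^3 + 27 b^2 = 4*1^3 + 27*4^2 = 4 + 432 = 436
Delta = -16 * (436) = -6976
Delta mod 7 = 3

Delta = 3 (mod 7)


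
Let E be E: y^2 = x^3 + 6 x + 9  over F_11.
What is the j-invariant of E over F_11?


Delta = -16(4 a^3 + 27 b^2) mod 11 = 2
-1728 * (4 a)^3 = -1728 * (4*6)^3 mod 11 = 3
j = 3 * 2^(-1) mod 11 = 7

j = 7 (mod 11)


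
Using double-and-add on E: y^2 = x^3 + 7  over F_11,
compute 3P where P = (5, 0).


k = 3 = 11_2 (binary, LSB first: 11)
Double-and-add from P = (5, 0):
  bit 0 = 1: acc = O + (5, 0) = (5, 0)
  bit 1 = 1: acc = (5, 0) + O = (5, 0)

3P = (5, 0)


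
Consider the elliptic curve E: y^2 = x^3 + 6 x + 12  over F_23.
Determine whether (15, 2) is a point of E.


Check whether y^2 = x^3 + 6 x + 12 (mod 23) for (x, y) = (15, 2).
LHS: y^2 = 2^2 mod 23 = 4
RHS: x^3 + 6 x + 12 = 15^3 + 6*15 + 12 mod 23 = 4
LHS = RHS

Yes, on the curve


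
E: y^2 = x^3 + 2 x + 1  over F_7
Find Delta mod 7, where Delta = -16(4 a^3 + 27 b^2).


4 a^3 + 27 b^2 = 4*2^3 + 27*1^2 = 32 + 27 = 59
Delta = -16 * (59) = -944
Delta mod 7 = 1

Delta = 1 (mod 7)


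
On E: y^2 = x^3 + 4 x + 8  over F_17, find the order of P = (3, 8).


Compute successive multiples of P until we hit O:
  1P = (3, 8)
  2P = (3, 9)
  3P = O

ord(P) = 3


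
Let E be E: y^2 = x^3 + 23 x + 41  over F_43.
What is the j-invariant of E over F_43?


Delta = -16(4 a^3 + 27 b^2) mod 43 = 34
-1728 * (4 a)^3 = -1728 * (4*23)^3 mod 43 = 35
j = 35 * 34^(-1) mod 43 = 20

j = 20 (mod 43)


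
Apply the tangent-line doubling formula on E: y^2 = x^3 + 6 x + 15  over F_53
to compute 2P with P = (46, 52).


Doubling: s = (3 x1^2 + a) / (2 y1)
s = (3*46^2 + 6) / (2*52) mod 53 = 3
x3 = s^2 - 2 x1 mod 53 = 3^2 - 2*46 = 23
y3 = s (x1 - x3) - y1 mod 53 = 3 * (46 - 23) - 52 = 17

2P = (23, 17)


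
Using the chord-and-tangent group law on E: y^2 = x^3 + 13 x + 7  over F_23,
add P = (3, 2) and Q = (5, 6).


P != Q, so use the chord formula.
s = (y2 - y1) / (x2 - x1) = (4) / (2) mod 23 = 2
x3 = s^2 - x1 - x2 mod 23 = 2^2 - 3 - 5 = 19
y3 = s (x1 - x3) - y1 mod 23 = 2 * (3 - 19) - 2 = 12

P + Q = (19, 12)


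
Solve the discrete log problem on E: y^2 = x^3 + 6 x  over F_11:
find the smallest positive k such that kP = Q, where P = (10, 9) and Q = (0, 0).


Enumerate multiples of P until we hit Q = (0, 0):
  1P = (10, 9)
  2P = (5, 10)
  3P = (0, 0)
Match found at i = 3.

k = 3


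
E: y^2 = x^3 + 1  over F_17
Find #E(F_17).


For each x in F_17, count y with y^2 = x^3 + 0 x + 1 mod 17:
  x = 0: RHS = 1, y in [1, 16]  -> 2 point(s)
  x = 1: RHS = 2, y in [6, 11]  -> 2 point(s)
  x = 2: RHS = 9, y in [3, 14]  -> 2 point(s)
  x = 6: RHS = 13, y in [8, 9]  -> 2 point(s)
  x = 7: RHS = 4, y in [2, 15]  -> 2 point(s)
  x = 9: RHS = 16, y in [4, 13]  -> 2 point(s)
  x = 10: RHS = 15, y in [7, 10]  -> 2 point(s)
  x = 14: RHS = 8, y in [5, 12]  -> 2 point(s)
  x = 16: RHS = 0, y in [0]  -> 1 point(s)
Affine points: 17. Add the point at infinity: total = 18.

#E(F_17) = 18


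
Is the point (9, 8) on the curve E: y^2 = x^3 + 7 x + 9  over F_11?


Check whether y^2 = x^3 + 7 x + 9 (mod 11) for (x, y) = (9, 8).
LHS: y^2 = 8^2 mod 11 = 9
RHS: x^3 + 7 x + 9 = 9^3 + 7*9 + 9 mod 11 = 9
LHS = RHS

Yes, on the curve


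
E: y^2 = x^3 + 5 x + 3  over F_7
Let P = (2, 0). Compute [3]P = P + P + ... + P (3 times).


k = 3 = 11_2 (binary, LSB first: 11)
Double-and-add from P = (2, 0):
  bit 0 = 1: acc = O + (2, 0) = (2, 0)
  bit 1 = 1: acc = (2, 0) + O = (2, 0)

3P = (2, 0)


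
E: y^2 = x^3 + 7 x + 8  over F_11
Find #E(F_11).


For each x in F_11, count y with y^2 = x^3 + 7 x + 8 mod 11:
  x = 1: RHS = 5, y in [4, 7]  -> 2 point(s)
  x = 3: RHS = 1, y in [1, 10]  -> 2 point(s)
  x = 4: RHS = 1, y in [1, 10]  -> 2 point(s)
  x = 5: RHS = 3, y in [5, 6]  -> 2 point(s)
  x = 7: RHS = 4, y in [2, 9]  -> 2 point(s)
  x = 8: RHS = 4, y in [2, 9]  -> 2 point(s)
  x = 10: RHS = 0, y in [0]  -> 1 point(s)
Affine points: 13. Add the point at infinity: total = 14.

#E(F_11) = 14


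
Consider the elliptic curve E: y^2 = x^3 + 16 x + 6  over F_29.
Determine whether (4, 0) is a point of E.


Check whether y^2 = x^3 + 16 x + 6 (mod 29) for (x, y) = (4, 0).
LHS: y^2 = 0^2 mod 29 = 0
RHS: x^3 + 16 x + 6 = 4^3 + 16*4 + 6 mod 29 = 18
LHS != RHS

No, not on the curve


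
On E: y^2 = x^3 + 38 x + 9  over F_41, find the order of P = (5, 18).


Compute successive multiples of P until we hit O:
  1P = (5, 18)
  2P = (35, 4)
  3P = (26, 0)
  4P = (35, 37)
  5P = (5, 23)
  6P = O

ord(P) = 6


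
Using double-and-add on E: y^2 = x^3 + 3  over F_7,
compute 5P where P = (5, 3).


k = 5 = 101_2 (binary, LSB first: 101)
Double-and-add from P = (5, 3):
  bit 0 = 1: acc = O + (5, 3) = (5, 3)
  bit 1 = 0: acc unchanged = (5, 3)
  bit 2 = 1: acc = (5, 3) + (6, 4) = (4, 5)

5P = (4, 5)


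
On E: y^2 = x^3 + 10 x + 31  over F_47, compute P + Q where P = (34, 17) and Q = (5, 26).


P != Q, so use the chord formula.
s = (y2 - y1) / (x2 - x1) = (9) / (18) mod 47 = 24
x3 = s^2 - x1 - x2 mod 47 = 24^2 - 34 - 5 = 20
y3 = s (x1 - x3) - y1 mod 47 = 24 * (34 - 20) - 17 = 37

P + Q = (20, 37)


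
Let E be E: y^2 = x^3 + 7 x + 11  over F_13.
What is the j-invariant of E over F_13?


Delta = -16(4 a^3 + 27 b^2) mod 13 = 6
-1728 * (4 a)^3 = -1728 * (4*7)^3 mod 13 = 8
j = 8 * 6^(-1) mod 13 = 10

j = 10 (mod 13)


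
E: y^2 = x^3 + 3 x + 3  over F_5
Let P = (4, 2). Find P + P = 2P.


Doubling: s = (3 x1^2 + a) / (2 y1)
s = (3*4^2 + 3) / (2*2) mod 5 = 4
x3 = s^2 - 2 x1 mod 5 = 4^2 - 2*4 = 3
y3 = s (x1 - x3) - y1 mod 5 = 4 * (4 - 3) - 2 = 2

2P = (3, 2)


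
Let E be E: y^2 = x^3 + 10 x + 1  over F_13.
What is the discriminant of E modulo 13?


4 a^3 + 27 b^2 = 4*10^3 + 27*1^2 = 4000 + 27 = 4027
Delta = -16 * (4027) = -64432
Delta mod 13 = 9

Delta = 9 (mod 13)


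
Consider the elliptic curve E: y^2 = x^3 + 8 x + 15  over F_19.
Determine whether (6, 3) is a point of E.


Check whether y^2 = x^3 + 8 x + 15 (mod 19) for (x, y) = (6, 3).
LHS: y^2 = 3^2 mod 19 = 9
RHS: x^3 + 8 x + 15 = 6^3 + 8*6 + 15 mod 19 = 13
LHS != RHS

No, not on the curve


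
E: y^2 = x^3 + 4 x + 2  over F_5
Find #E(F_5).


For each x in F_5, count y with y^2 = x^3 + 4 x + 2 mod 5:
  x = 3: RHS = 1, y in [1, 4]  -> 2 point(s)
Affine points: 2. Add the point at infinity: total = 3.

#E(F_5) = 3


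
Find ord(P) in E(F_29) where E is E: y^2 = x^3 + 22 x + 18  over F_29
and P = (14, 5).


Compute successive multiples of P until we hit O:
  1P = (14, 5)
  2P = (10, 7)
  3P = (27, 16)
  4P = (16, 0)
  5P = (27, 13)
  6P = (10, 22)
  7P = (14, 24)
  8P = O

ord(P) = 8


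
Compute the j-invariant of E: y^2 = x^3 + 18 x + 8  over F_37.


Delta = -16(4 a^3 + 27 b^2) mod 37 = 36
-1728 * (4 a)^3 = -1728 * (4*18)^3 mod 37 = 23
j = 23 * 36^(-1) mod 37 = 14

j = 14 (mod 37)


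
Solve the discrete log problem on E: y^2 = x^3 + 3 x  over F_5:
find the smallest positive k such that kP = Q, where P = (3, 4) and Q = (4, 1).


Enumerate multiples of P until we hit Q = (4, 1):
  1P = (3, 4)
  2P = (4, 1)
Match found at i = 2.

k = 2


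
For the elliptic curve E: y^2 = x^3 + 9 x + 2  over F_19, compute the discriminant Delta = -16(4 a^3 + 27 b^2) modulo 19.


4 a^3 + 27 b^2 = 4*9^3 + 27*2^2 = 2916 + 108 = 3024
Delta = -16 * (3024) = -48384
Delta mod 19 = 9

Delta = 9 (mod 19)


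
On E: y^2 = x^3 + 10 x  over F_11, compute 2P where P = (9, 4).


k = 2 = 10_2 (binary, LSB first: 01)
Double-and-add from P = (9, 4):
  bit 0 = 0: acc unchanged = O
  bit 1 = 1: acc = O + (4, 7) = (4, 7)

2P = (4, 7)


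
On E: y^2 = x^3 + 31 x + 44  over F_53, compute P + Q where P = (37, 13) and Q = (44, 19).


P != Q, so use the chord formula.
s = (y2 - y1) / (x2 - x1) = (6) / (7) mod 53 = 16
x3 = s^2 - x1 - x2 mod 53 = 16^2 - 37 - 44 = 16
y3 = s (x1 - x3) - y1 mod 53 = 16 * (37 - 16) - 13 = 5

P + Q = (16, 5)


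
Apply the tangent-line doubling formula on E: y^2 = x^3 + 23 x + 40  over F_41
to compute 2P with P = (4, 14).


Doubling: s = (3 x1^2 + a) / (2 y1)
s = (3*4^2 + 23) / (2*14) mod 41 = 4
x3 = s^2 - 2 x1 mod 41 = 4^2 - 2*4 = 8
y3 = s (x1 - x3) - y1 mod 41 = 4 * (4 - 8) - 14 = 11

2P = (8, 11)


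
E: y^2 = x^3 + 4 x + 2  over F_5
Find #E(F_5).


For each x in F_5, count y with y^2 = x^3 + 4 x + 2 mod 5:
  x = 3: RHS = 1, y in [1, 4]  -> 2 point(s)
Affine points: 2. Add the point at infinity: total = 3.

#E(F_5) = 3


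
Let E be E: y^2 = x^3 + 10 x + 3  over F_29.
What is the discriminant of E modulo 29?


4 a^3 + 27 b^2 = 4*10^3 + 27*3^2 = 4000 + 243 = 4243
Delta = -16 * (4243) = -67888
Delta mod 29 = 1

Delta = 1 (mod 29)


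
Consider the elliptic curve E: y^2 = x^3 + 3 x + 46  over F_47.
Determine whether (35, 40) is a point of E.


Check whether y^2 = x^3 + 3 x + 46 (mod 47) for (x, y) = (35, 40).
LHS: y^2 = 40^2 mod 47 = 2
RHS: x^3 + 3 x + 46 = 35^3 + 3*35 + 46 mod 47 = 21
LHS != RHS

No, not on the curve


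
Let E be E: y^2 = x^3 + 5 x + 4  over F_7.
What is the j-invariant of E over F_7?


Delta = -16(4 a^3 + 27 b^2) mod 7 = 5
-1728 * (4 a)^3 = -1728 * (4*5)^3 mod 7 = 6
j = 6 * 5^(-1) mod 7 = 4

j = 4 (mod 7)


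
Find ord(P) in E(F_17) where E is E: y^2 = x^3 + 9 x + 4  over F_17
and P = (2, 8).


Compute successive multiples of P until we hit O:
  1P = (2, 8)
  2P = (12, 15)
  3P = (4, 11)
  4P = (9, 7)
  5P = (14, 1)
  6P = (5, 15)
  7P = (6, 11)
  8P = (0, 2)
  ... (continuing to 19P)
  19P = O

ord(P) = 19


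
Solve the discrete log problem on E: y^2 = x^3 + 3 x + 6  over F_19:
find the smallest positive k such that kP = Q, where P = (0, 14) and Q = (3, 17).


Enumerate multiples of P until we hit Q = (3, 17):
  1P = (0, 14)
  2P = (17, 12)
  3P = (3, 2)
  4P = (13, 0)
  5P = (3, 17)
Match found at i = 5.

k = 5


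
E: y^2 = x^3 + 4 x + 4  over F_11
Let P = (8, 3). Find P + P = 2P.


Doubling: s = (3 x1^2 + a) / (2 y1)
s = (3*8^2 + 4) / (2*3) mod 11 = 7
x3 = s^2 - 2 x1 mod 11 = 7^2 - 2*8 = 0
y3 = s (x1 - x3) - y1 mod 11 = 7 * (8 - 0) - 3 = 9

2P = (0, 9)


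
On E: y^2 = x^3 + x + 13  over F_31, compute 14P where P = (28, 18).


k = 14 = 1110_2 (binary, LSB first: 0111)
Double-and-add from P = (28, 18):
  bit 0 = 0: acc unchanged = O
  bit 1 = 1: acc = O + (20, 2) = (20, 2)
  bit 2 = 1: acc = (20, 2) + (26, 10) = (4, 9)
  bit 3 = 1: acc = (4, 9) + (17, 18) = (18, 29)

14P = (18, 29)


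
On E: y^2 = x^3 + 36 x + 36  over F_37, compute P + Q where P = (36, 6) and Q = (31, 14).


P != Q, so use the chord formula.
s = (y2 - y1) / (x2 - x1) = (8) / (32) mod 37 = 28
x3 = s^2 - x1 - x2 mod 37 = 28^2 - 36 - 31 = 14
y3 = s (x1 - x3) - y1 mod 37 = 28 * (36 - 14) - 6 = 18

P + Q = (14, 18)


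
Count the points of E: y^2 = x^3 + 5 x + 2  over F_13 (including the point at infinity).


For each x in F_13, count y with y^2 = x^3 + 5 x + 2 mod 13:
  x = 5: RHS = 9, y in [3, 10]  -> 2 point(s)
  x = 6: RHS = 1, y in [1, 12]  -> 2 point(s)
  x = 7: RHS = 3, y in [4, 9]  -> 2 point(s)
  x = 9: RHS = 9, y in [3, 10]  -> 2 point(s)
  x = 10: RHS = 12, y in [5, 8]  -> 2 point(s)
  x = 11: RHS = 10, y in [6, 7]  -> 2 point(s)
  x = 12: RHS = 9, y in [3, 10]  -> 2 point(s)
Affine points: 14. Add the point at infinity: total = 15.

#E(F_13) = 15


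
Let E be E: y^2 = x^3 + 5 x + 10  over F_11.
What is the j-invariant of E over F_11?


Delta = -16(4 a^3 + 27 b^2) mod 11 = 5
-1728 * (4 a)^3 = -1728 * (4*5)^3 mod 11 = 8
j = 8 * 5^(-1) mod 11 = 6

j = 6 (mod 11)


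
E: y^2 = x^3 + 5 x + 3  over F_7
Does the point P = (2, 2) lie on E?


Check whether y^2 = x^3 + 5 x + 3 (mod 7) for (x, y) = (2, 2).
LHS: y^2 = 2^2 mod 7 = 4
RHS: x^3 + 5 x + 3 = 2^3 + 5*2 + 3 mod 7 = 0
LHS != RHS

No, not on the curve


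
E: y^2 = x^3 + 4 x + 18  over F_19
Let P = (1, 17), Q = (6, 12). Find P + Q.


P != Q, so use the chord formula.
s = (y2 - y1) / (x2 - x1) = (14) / (5) mod 19 = 18
x3 = s^2 - x1 - x2 mod 19 = 18^2 - 1 - 6 = 13
y3 = s (x1 - x3) - y1 mod 19 = 18 * (1 - 13) - 17 = 14

P + Q = (13, 14)


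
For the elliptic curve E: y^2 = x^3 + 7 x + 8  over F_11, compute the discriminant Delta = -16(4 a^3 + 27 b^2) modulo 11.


4 a^3 + 27 b^2 = 4*7^3 + 27*8^2 = 1372 + 1728 = 3100
Delta = -16 * (3100) = -49600
Delta mod 11 = 10

Delta = 10 (mod 11)


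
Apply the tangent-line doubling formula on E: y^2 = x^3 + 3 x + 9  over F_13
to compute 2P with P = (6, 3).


Doubling: s = (3 x1^2 + a) / (2 y1)
s = (3*6^2 + 3) / (2*3) mod 13 = 12
x3 = s^2 - 2 x1 mod 13 = 12^2 - 2*6 = 2
y3 = s (x1 - x3) - y1 mod 13 = 12 * (6 - 2) - 3 = 6

2P = (2, 6)


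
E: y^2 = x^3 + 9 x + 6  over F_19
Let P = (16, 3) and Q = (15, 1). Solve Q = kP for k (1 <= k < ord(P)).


Enumerate multiples of P until we hit Q = (15, 1):
  1P = (16, 3)
  2P = (4, 12)
  3P = (15, 1)
Match found at i = 3.

k = 3


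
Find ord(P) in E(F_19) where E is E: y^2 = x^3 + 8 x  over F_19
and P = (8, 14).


Compute successive multiples of P until we hit O:
  1P = (8, 14)
  2P = (4, 1)
  3P = (14, 14)
  4P = (16, 5)
  5P = (12, 0)
  6P = (16, 14)
  7P = (14, 5)
  8P = (4, 18)
  ... (continuing to 10P)
  10P = O

ord(P) = 10


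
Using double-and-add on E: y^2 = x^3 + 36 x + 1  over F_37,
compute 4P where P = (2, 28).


k = 4 = 100_2 (binary, LSB first: 001)
Double-and-add from P = (2, 28):
  bit 0 = 0: acc unchanged = O
  bit 1 = 0: acc unchanged = O
  bit 2 = 1: acc = O + (3, 32) = (3, 32)

4P = (3, 32)


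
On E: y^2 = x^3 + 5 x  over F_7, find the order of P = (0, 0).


Compute successive multiples of P until we hit O:
  1P = (0, 0)
  2P = O

ord(P) = 2


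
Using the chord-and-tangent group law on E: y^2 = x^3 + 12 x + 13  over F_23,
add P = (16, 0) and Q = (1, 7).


P != Q, so use the chord formula.
s = (y2 - y1) / (x2 - x1) = (7) / (8) mod 23 = 21
x3 = s^2 - x1 - x2 mod 23 = 21^2 - 16 - 1 = 10
y3 = s (x1 - x3) - y1 mod 23 = 21 * (16 - 10) - 0 = 11

P + Q = (10, 11)


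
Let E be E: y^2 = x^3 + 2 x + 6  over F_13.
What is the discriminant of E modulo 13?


4 a^3 + 27 b^2 = 4*2^3 + 27*6^2 = 32 + 972 = 1004
Delta = -16 * (1004) = -16064
Delta mod 13 = 4

Delta = 4 (mod 13)


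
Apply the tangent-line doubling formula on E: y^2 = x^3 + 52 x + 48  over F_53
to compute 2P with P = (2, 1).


Doubling: s = (3 x1^2 + a) / (2 y1)
s = (3*2^2 + 52) / (2*1) mod 53 = 32
x3 = s^2 - 2 x1 mod 53 = 32^2 - 2*2 = 13
y3 = s (x1 - x3) - y1 mod 53 = 32 * (2 - 13) - 1 = 18

2P = (13, 18)


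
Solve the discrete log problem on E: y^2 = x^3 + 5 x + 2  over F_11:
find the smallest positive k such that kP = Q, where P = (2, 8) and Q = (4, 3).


Enumerate multiples of P until we hit Q = (4, 3):
  1P = (2, 8)
  2P = (8, 9)
  3P = (5, 8)
  4P = (4, 3)
Match found at i = 4.

k = 4


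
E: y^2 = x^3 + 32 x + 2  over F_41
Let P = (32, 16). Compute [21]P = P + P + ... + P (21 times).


k = 21 = 10101_2 (binary, LSB first: 10101)
Double-and-add from P = (32, 16):
  bit 0 = 1: acc = O + (32, 16) = (32, 16)
  bit 1 = 0: acc unchanged = (32, 16)
  bit 2 = 1: acc = (32, 16) + (26, 40) = (40, 16)
  bit 3 = 0: acc unchanged = (40, 16)
  bit 4 = 1: acc = (40, 16) + (14, 18) = (20, 14)

21P = (20, 14)


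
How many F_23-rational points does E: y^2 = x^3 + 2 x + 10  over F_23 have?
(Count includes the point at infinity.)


For each x in F_23, count y with y^2 = x^3 + 2 x + 10 mod 23:
  x = 1: RHS = 13, y in [6, 17]  -> 2 point(s)
  x = 4: RHS = 13, y in [6, 17]  -> 2 point(s)
  x = 6: RHS = 8, y in [10, 13]  -> 2 point(s)
  x = 8: RHS = 9, y in [3, 20]  -> 2 point(s)
  x = 10: RHS = 18, y in [8, 15]  -> 2 point(s)
  x = 11: RHS = 6, y in [11, 12]  -> 2 point(s)
  x = 13: RHS = 2, y in [5, 18]  -> 2 point(s)
  x = 17: RHS = 12, y in [9, 14]  -> 2 point(s)
  x = 18: RHS = 13, y in [6, 17]  -> 2 point(s)
  x = 20: RHS = 0, y in [0]  -> 1 point(s)
Affine points: 19. Add the point at infinity: total = 20.

#E(F_23) = 20


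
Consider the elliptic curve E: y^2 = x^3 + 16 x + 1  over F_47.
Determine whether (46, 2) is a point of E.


Check whether y^2 = x^3 + 16 x + 1 (mod 47) for (x, y) = (46, 2).
LHS: y^2 = 2^2 mod 47 = 4
RHS: x^3 + 16 x + 1 = 46^3 + 16*46 + 1 mod 47 = 31
LHS != RHS

No, not on the curve


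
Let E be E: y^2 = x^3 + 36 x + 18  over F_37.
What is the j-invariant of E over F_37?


Delta = -16(4 a^3 + 27 b^2) mod 37 = 30
-1728 * (4 a)^3 = -1728 * (4*36)^3 mod 37 = 36
j = 36 * 30^(-1) mod 37 = 16

j = 16 (mod 37)


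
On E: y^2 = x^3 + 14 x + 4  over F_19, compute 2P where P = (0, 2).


Doubling: s = (3 x1^2 + a) / (2 y1)
s = (3*0^2 + 14) / (2*2) mod 19 = 13
x3 = s^2 - 2 x1 mod 19 = 13^2 - 2*0 = 17
y3 = s (x1 - x3) - y1 mod 19 = 13 * (0 - 17) - 2 = 5

2P = (17, 5)


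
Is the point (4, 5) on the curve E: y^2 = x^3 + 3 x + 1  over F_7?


Check whether y^2 = x^3 + 3 x + 1 (mod 7) for (x, y) = (4, 5).
LHS: y^2 = 5^2 mod 7 = 4
RHS: x^3 + 3 x + 1 = 4^3 + 3*4 + 1 mod 7 = 0
LHS != RHS

No, not on the curve


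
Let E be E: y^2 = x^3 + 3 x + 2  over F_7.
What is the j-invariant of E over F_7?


Delta = -16(4 a^3 + 27 b^2) mod 7 = 2
-1728 * (4 a)^3 = -1728 * (4*3)^3 mod 7 = 6
j = 6 * 2^(-1) mod 7 = 3

j = 3 (mod 7)


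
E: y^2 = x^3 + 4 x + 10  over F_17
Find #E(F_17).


For each x in F_17, count y with y^2 = x^3 + 4 x + 10 mod 17:
  x = 1: RHS = 15, y in [7, 10]  -> 2 point(s)
  x = 2: RHS = 9, y in [3, 14]  -> 2 point(s)
  x = 3: RHS = 15, y in [7, 10]  -> 2 point(s)
  x = 5: RHS = 2, y in [6, 11]  -> 2 point(s)
  x = 10: RHS = 13, y in [8, 9]  -> 2 point(s)
  x = 11: RHS = 8, y in [5, 12]  -> 2 point(s)
  x = 12: RHS = 1, y in [1, 16]  -> 2 point(s)
  x = 13: RHS = 15, y in [7, 10]  -> 2 point(s)
Affine points: 16. Add the point at infinity: total = 17.

#E(F_17) = 17


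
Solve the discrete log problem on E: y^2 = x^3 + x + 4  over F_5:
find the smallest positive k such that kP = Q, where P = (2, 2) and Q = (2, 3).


Enumerate multiples of P until we hit Q = (2, 3):
  1P = (2, 2)
  2P = (0, 2)
  3P = (3, 3)
  4P = (1, 4)
  5P = (1, 1)
  6P = (3, 2)
  7P = (0, 3)
  8P = (2, 3)
Match found at i = 8.

k = 8


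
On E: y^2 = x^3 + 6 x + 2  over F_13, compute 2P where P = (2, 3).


k = 2 = 10_2 (binary, LSB first: 01)
Double-and-add from P = (2, 3):
  bit 0 = 0: acc unchanged = O
  bit 1 = 1: acc = O + (5, 1) = (5, 1)

2P = (5, 1)


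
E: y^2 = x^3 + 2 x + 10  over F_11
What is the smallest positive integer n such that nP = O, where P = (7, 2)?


Compute successive multiples of P until we hit O:
  1P = (7, 2)
  2P = (2, 0)
  3P = (7, 9)
  4P = O

ord(P) = 4


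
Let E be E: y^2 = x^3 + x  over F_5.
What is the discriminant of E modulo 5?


4 a^3 + 27 b^2 = 4*1^3 + 27*0^2 = 4 + 0 = 4
Delta = -16 * (4) = -64
Delta mod 5 = 1

Delta = 1 (mod 5)


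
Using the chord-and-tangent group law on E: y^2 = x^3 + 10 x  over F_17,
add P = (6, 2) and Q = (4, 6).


P != Q, so use the chord formula.
s = (y2 - y1) / (x2 - x1) = (4) / (15) mod 17 = 15
x3 = s^2 - x1 - x2 mod 17 = 15^2 - 6 - 4 = 11
y3 = s (x1 - x3) - y1 mod 17 = 15 * (6 - 11) - 2 = 8

P + Q = (11, 8)


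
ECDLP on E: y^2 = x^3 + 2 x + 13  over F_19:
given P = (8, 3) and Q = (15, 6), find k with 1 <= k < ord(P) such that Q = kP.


Enumerate multiples of P until we hit Q = (15, 6):
  1P = (8, 3)
  2P = (14, 12)
  3P = (4, 3)
  4P = (7, 16)
  5P = (2, 14)
  6P = (15, 13)
  7P = (12, 13)
  8P = (10, 11)
  9P = (17, 18)
  10P = (1, 15)
  11P = (11, 13)
  12P = (9, 0)
  13P = (11, 6)
  14P = (1, 4)
  15P = (17, 1)
  16P = (10, 8)
  17P = (12, 6)
  18P = (15, 6)
Match found at i = 18.

k = 18


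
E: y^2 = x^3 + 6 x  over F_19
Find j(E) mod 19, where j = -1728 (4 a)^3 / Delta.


Delta = -16(4 a^3 + 27 b^2) mod 19 = 8
-1728 * (4 a)^3 = -1728 * (4*6)^3 mod 19 = 11
j = 11 * 8^(-1) mod 19 = 18

j = 18 (mod 19)


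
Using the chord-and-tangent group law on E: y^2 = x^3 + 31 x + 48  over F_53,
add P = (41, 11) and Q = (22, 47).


P != Q, so use the chord formula.
s = (y2 - y1) / (x2 - x1) = (36) / (34) mod 53 = 26
x3 = s^2 - x1 - x2 mod 53 = 26^2 - 41 - 22 = 30
y3 = s (x1 - x3) - y1 mod 53 = 26 * (41 - 30) - 11 = 10

P + Q = (30, 10)


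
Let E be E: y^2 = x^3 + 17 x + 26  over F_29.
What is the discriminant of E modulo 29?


4 a^3 + 27 b^2 = 4*17^3 + 27*26^2 = 19652 + 18252 = 37904
Delta = -16 * (37904) = -606464
Delta mod 29 = 13

Delta = 13 (mod 29)


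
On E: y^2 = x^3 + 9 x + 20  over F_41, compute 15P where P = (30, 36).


k = 15 = 1111_2 (binary, LSB first: 1111)
Double-and-add from P = (30, 36):
  bit 0 = 1: acc = O + (30, 36) = (30, 36)
  bit 1 = 1: acc = (30, 36) + (2, 13) = (0, 15)
  bit 2 = 1: acc = (0, 15) + (16, 23) = (15, 39)
  bit 3 = 1: acc = (15, 39) + (19, 11) = (15, 2)

15P = (15, 2)


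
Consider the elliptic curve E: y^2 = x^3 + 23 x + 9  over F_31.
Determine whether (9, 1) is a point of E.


Check whether y^2 = x^3 + 23 x + 9 (mod 31) for (x, y) = (9, 1).
LHS: y^2 = 1^2 mod 31 = 1
RHS: x^3 + 23 x + 9 = 9^3 + 23*9 + 9 mod 31 = 15
LHS != RHS

No, not on the curve


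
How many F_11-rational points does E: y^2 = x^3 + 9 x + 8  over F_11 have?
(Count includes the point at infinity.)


For each x in F_11, count y with y^2 = x^3 + 9 x + 8 mod 11:
  x = 2: RHS = 1, y in [1, 10]  -> 2 point(s)
  x = 4: RHS = 9, y in [3, 8]  -> 2 point(s)
  x = 6: RHS = 3, y in [5, 6]  -> 2 point(s)
  x = 8: RHS = 9, y in [3, 8]  -> 2 point(s)
  x = 9: RHS = 4, y in [2, 9]  -> 2 point(s)
  x = 10: RHS = 9, y in [3, 8]  -> 2 point(s)
Affine points: 12. Add the point at infinity: total = 13.

#E(F_11) = 13


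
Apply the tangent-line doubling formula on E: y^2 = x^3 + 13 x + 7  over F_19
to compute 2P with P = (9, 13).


Doubling: s = (3 x1^2 + a) / (2 y1)
s = (3*9^2 + 13) / (2*13) mod 19 = 4
x3 = s^2 - 2 x1 mod 19 = 4^2 - 2*9 = 17
y3 = s (x1 - x3) - y1 mod 19 = 4 * (9 - 17) - 13 = 12

2P = (17, 12)


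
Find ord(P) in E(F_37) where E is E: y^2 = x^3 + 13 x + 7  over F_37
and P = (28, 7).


Compute successive multiples of P until we hit O:
  1P = (28, 7)
  2P = (2, 35)
  3P = (4, 7)
  4P = (5, 30)
  5P = (5, 7)
  6P = (4, 30)
  7P = (2, 2)
  8P = (28, 30)
  ... (continuing to 9P)
  9P = O

ord(P) = 9


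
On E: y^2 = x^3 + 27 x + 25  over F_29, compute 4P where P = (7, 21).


k = 4 = 100_2 (binary, LSB first: 001)
Double-and-add from P = (7, 21):
  bit 0 = 0: acc unchanged = O
  bit 1 = 0: acc unchanged = O
  bit 2 = 1: acc = O + (15, 21) = (15, 21)

4P = (15, 21)


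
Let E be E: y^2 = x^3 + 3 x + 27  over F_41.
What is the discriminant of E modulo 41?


4 a^3 + 27 b^2 = 4*3^3 + 27*27^2 = 108 + 19683 = 19791
Delta = -16 * (19791) = -316656
Delta mod 41 = 28

Delta = 28 (mod 41)


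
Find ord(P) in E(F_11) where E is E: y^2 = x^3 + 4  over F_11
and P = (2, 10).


Compute successive multiples of P until we hit O:
  1P = (2, 10)
  2P = (10, 5)
  3P = (3, 3)
  4P = (0, 9)
  5P = (1, 7)
  6P = (6, 0)
  7P = (1, 4)
  8P = (0, 2)
  ... (continuing to 12P)
  12P = O

ord(P) = 12


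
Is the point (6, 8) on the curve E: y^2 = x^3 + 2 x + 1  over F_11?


Check whether y^2 = x^3 + 2 x + 1 (mod 11) for (x, y) = (6, 8).
LHS: y^2 = 8^2 mod 11 = 9
RHS: x^3 + 2 x + 1 = 6^3 + 2*6 + 1 mod 11 = 9
LHS = RHS

Yes, on the curve


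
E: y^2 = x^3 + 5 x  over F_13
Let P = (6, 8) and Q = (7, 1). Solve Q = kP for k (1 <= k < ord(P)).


Enumerate multiples of P until we hit Q = (7, 1):
  1P = (6, 8)
  2P = (10, 6)
  3P = (7, 12)
  4P = (3, 4)
  5P = (0, 0)
  6P = (3, 9)
  7P = (7, 1)
Match found at i = 7.

k = 7


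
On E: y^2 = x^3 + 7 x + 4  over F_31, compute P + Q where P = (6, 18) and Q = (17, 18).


P != Q, so use the chord formula.
s = (y2 - y1) / (x2 - x1) = (0) / (11) mod 31 = 0
x3 = s^2 - x1 - x2 mod 31 = 0^2 - 6 - 17 = 8
y3 = s (x1 - x3) - y1 mod 31 = 0 * (6 - 8) - 18 = 13

P + Q = (8, 13)


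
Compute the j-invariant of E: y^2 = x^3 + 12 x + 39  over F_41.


Delta = -16(4 a^3 + 27 b^2) mod 41 = 20
-1728 * (4 a)^3 = -1728 * (4*12)^3 mod 41 = 33
j = 33 * 20^(-1) mod 41 = 16

j = 16 (mod 41)


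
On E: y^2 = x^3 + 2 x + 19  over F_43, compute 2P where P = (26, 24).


Doubling: s = (3 x1^2 + a) / (2 y1)
s = (3*26^2 + 2) / (2*24) mod 43 = 19
x3 = s^2 - 2 x1 mod 43 = 19^2 - 2*26 = 8
y3 = s (x1 - x3) - y1 mod 43 = 19 * (26 - 8) - 24 = 17

2P = (8, 17)


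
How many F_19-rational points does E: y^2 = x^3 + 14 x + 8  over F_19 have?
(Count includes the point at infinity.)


For each x in F_19, count y with y^2 = x^3 + 14 x + 8 mod 19:
  x = 1: RHS = 4, y in [2, 17]  -> 2 point(s)
  x = 2: RHS = 6, y in [5, 14]  -> 2 point(s)
  x = 3: RHS = 1, y in [1, 18]  -> 2 point(s)
  x = 6: RHS = 4, y in [2, 17]  -> 2 point(s)
  x = 8: RHS = 5, y in [9, 10]  -> 2 point(s)
  x = 11: RHS = 11, y in [7, 12]  -> 2 point(s)
  x = 12: RHS = 4, y in [2, 17]  -> 2 point(s)
Affine points: 14. Add the point at infinity: total = 15.

#E(F_19) = 15


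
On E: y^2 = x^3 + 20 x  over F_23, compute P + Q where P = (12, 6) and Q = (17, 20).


P != Q, so use the chord formula.
s = (y2 - y1) / (x2 - x1) = (14) / (5) mod 23 = 12
x3 = s^2 - x1 - x2 mod 23 = 12^2 - 12 - 17 = 0
y3 = s (x1 - x3) - y1 mod 23 = 12 * (12 - 0) - 6 = 0

P + Q = (0, 0)


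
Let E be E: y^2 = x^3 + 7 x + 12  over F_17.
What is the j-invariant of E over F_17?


Delta = -16(4 a^3 + 27 b^2) mod 17 = 7
-1728 * (4 a)^3 = -1728 * (4*7)^3 mod 17 = 13
j = 13 * 7^(-1) mod 17 = 14

j = 14 (mod 17)


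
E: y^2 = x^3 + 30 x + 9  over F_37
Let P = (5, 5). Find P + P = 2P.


Doubling: s = (3 x1^2 + a) / (2 y1)
s = (3*5^2 + 30) / (2*5) mod 37 = 29
x3 = s^2 - 2 x1 mod 37 = 29^2 - 2*5 = 17
y3 = s (x1 - x3) - y1 mod 37 = 29 * (5 - 17) - 5 = 17

2P = (17, 17)


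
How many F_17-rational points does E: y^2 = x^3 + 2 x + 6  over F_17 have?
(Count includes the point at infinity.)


For each x in F_17, count y with y^2 = x^3 + 2 x + 6 mod 17:
  x = 1: RHS = 9, y in [3, 14]  -> 2 point(s)
  x = 2: RHS = 1, y in [1, 16]  -> 2 point(s)
  x = 6: RHS = 13, y in [8, 9]  -> 2 point(s)
  x = 11: RHS = 16, y in [4, 13]  -> 2 point(s)
  x = 13: RHS = 2, y in [6, 11]  -> 2 point(s)
Affine points: 10. Add the point at infinity: total = 11.

#E(F_17) = 11


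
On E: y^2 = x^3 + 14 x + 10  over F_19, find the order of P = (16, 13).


Compute successive multiples of P until we hit O:
  1P = (16, 13)
  2P = (12, 5)
  3P = (14, 10)
  4P = (15, 17)
  5P = (4, 15)
  6P = (8, 11)
  7P = (1, 5)
  8P = (6, 5)
  ... (continuing to 17P)
  17P = O

ord(P) = 17


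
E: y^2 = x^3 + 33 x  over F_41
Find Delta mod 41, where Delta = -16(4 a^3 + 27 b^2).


4 a^3 + 27 b^2 = 4*33^3 + 27*0^2 = 143748 + 0 = 143748
Delta = -16 * (143748) = -2299968
Delta mod 41 = 9

Delta = 9 (mod 41)


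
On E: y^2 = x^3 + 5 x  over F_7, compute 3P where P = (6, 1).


k = 3 = 11_2 (binary, LSB first: 11)
Double-and-add from P = (6, 1):
  bit 0 = 1: acc = O + (6, 1) = (6, 1)
  bit 1 = 1: acc = (6, 1) + (4, 0) = (6, 6)

3P = (6, 6)


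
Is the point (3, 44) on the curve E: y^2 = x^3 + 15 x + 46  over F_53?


Check whether y^2 = x^3 + 15 x + 46 (mod 53) for (x, y) = (3, 44).
LHS: y^2 = 44^2 mod 53 = 28
RHS: x^3 + 15 x + 46 = 3^3 + 15*3 + 46 mod 53 = 12
LHS != RHS

No, not on the curve


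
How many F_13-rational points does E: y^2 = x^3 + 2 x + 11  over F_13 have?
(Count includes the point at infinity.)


For each x in F_13, count y with y^2 = x^3 + 2 x + 11 mod 13:
  x = 1: RHS = 1, y in [1, 12]  -> 2 point(s)
  x = 2: RHS = 10, y in [6, 7]  -> 2 point(s)
  x = 5: RHS = 3, y in [4, 9]  -> 2 point(s)
  x = 7: RHS = 4, y in [2, 11]  -> 2 point(s)
  x = 9: RHS = 4, y in [2, 11]  -> 2 point(s)
  x = 10: RHS = 4, y in [2, 11]  -> 2 point(s)
  x = 11: RHS = 12, y in [5, 8]  -> 2 point(s)
Affine points: 14. Add the point at infinity: total = 15.

#E(F_13) = 15


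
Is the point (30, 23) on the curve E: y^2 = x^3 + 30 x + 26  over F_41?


Check whether y^2 = x^3 + 30 x + 26 (mod 41) for (x, y) = (30, 23).
LHS: y^2 = 23^2 mod 41 = 37
RHS: x^3 + 30 x + 26 = 30^3 + 30*30 + 26 mod 41 = 5
LHS != RHS

No, not on the curve


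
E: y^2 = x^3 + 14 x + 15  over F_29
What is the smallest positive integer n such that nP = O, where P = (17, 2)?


Compute successive multiples of P until we hit O:
  1P = (17, 2)
  2P = (8, 1)
  3P = (28, 0)
  4P = (8, 28)
  5P = (17, 27)
  6P = O

ord(P) = 6


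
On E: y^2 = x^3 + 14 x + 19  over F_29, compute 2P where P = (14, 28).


Doubling: s = (3 x1^2 + a) / (2 y1)
s = (3*14^2 + 14) / (2*28) mod 29 = 18
x3 = s^2 - 2 x1 mod 29 = 18^2 - 2*14 = 6
y3 = s (x1 - x3) - y1 mod 29 = 18 * (14 - 6) - 28 = 0

2P = (6, 0)


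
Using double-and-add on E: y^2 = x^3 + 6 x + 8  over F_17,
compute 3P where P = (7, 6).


k = 3 = 11_2 (binary, LSB first: 11)
Double-and-add from P = (7, 6):
  bit 0 = 1: acc = O + (7, 6) = (7, 6)
  bit 1 = 1: acc = (7, 6) + (3, 11) = (16, 1)

3P = (16, 1)


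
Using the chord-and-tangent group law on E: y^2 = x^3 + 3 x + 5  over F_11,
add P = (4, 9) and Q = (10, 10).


P != Q, so use the chord formula.
s = (y2 - y1) / (x2 - x1) = (1) / (6) mod 11 = 2
x3 = s^2 - x1 - x2 mod 11 = 2^2 - 4 - 10 = 1
y3 = s (x1 - x3) - y1 mod 11 = 2 * (4 - 1) - 9 = 8

P + Q = (1, 8)
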